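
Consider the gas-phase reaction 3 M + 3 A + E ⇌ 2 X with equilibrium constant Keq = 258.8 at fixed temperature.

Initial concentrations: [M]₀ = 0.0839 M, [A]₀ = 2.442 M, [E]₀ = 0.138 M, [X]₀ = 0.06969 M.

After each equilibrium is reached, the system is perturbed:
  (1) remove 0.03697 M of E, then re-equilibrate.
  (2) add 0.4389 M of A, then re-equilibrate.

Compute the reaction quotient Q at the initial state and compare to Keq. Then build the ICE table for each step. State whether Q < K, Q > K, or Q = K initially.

Q₀ = 4.092 vs Keq = 258.8 ⇒ Q<K, forward
Step 1:
                  M         A         E         X
  init       0.0839     2.442     0.138   0.06969
  Δ         -0.0541   -0.0541  -0.01803   0.03607
  eq         0.0298     2.388      0.12    0.1058
  solve Keq expr → x = 0.01803; check Q = 258.8
Then remove 0.03697 M of E.
Step 2:
                  M         A         E         X
  init       0.0298     2.388     0.083    0.1058
  Δ        0.003245  0.003245  0.001082 -0.002163
  eq        0.03304     2.391   0.08408    0.1036
  solve Keq expr → x = -0.001082; check Q = 258.8
Then add 0.4389 M of A.
Step 3:
                  M         A         E         X
  init      0.03304      2.83   0.08408    0.1036
  Δ        -0.00439  -0.00439 -0.001463  0.002926
  eq        0.02865     2.826   0.08261    0.1065
  solve Keq expr → x = 0.001463; check Q = 258.8

Q₀ = 4.092; Q < K (proceeds forward)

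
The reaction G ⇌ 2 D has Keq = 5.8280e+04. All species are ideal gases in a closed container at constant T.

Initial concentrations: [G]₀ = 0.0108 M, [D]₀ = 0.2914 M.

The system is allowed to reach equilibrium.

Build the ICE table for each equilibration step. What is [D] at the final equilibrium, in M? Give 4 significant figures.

Q₀ = 7.862 vs Keq = 5.8280e+04 ⇒ Q<K, forward
Step 1:
                  G         D
  init       0.0108    0.2914
  Δ         -0.0108    0.0216
  eq      1.6810e-06     0.313
  solve Keq expr → x = 0.0108; check Q = 5.8280e+04

[D]_eq = 0.313 M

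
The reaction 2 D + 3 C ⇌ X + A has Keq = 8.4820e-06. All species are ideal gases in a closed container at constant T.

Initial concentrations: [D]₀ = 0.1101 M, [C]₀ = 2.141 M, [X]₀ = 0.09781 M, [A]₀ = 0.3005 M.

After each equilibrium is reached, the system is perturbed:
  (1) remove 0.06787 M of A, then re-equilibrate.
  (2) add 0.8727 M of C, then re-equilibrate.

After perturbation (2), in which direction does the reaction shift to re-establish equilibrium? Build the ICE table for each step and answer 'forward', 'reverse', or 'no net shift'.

Q₀ = 0.2471 vs Keq = 8.4820e-06 ⇒ Q>K, reverse
Step 1:
                    D           C           X           A
  I            0.1101       2.141     0.09781      0.3005
  C            0.1955      0.2933    -0.09775    -0.09775
  E            0.3056       2.434  5.6360e-05      0.2027
  solve Keq expr → x = -0.09775; check Q = 8.4820e-06
Then remove 0.06787 M of A.
Step 2:
                    D           C           X           A
  I            0.3056       2.434  5.6360e-05      0.1349
  C       -5.6605e-05 -8.4908e-05  2.8303e-05  2.8303e-05
  E            0.3056       2.434  8.4663e-05      0.1349
  solve Keq expr → x = 2.8303e-05; check Q = 8.4820e-06
Then add 0.8727 M of C.
Step 3:
                    D           C           X           A
  I            0.3056       3.307  8.4663e-05      0.1349
  C       -2.5397e-04 -3.8095e-04  1.2698e-04  1.2698e-04
  E            0.3053       3.306  2.1165e-04       0.135
  solve Keq expr → x = 1.2698e-04; check Q = 8.4820e-06

Direction: forward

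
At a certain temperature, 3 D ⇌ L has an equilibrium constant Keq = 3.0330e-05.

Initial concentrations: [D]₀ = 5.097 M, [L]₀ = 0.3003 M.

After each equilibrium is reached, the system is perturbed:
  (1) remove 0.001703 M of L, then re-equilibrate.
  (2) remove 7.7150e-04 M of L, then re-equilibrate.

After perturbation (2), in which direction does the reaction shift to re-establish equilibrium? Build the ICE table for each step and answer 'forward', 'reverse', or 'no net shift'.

Direction: forward

Q₀ = 0.002268 vs Keq = 3.0330e-05 ⇒ Q>K, reverse
Step 1:
                   D          L
  I            5.097     0.3003
  C           0.8815    -0.2938
  E            5.978   0.006481
  solve Keq expr → x = -0.2938; check Q = 3.0330e-05
Then remove 0.001703 M of L.
Step 2:
                   D          L
  I            5.978   0.004778
  C         -0.00506   0.001687
  E            5.973   0.006465
  solve Keq expr → x = 0.001687; check Q = 3.0330e-05
Then remove 7.7150e-04 M of L.
Step 3:
                   D          L
  I            5.973   0.005693
  C        -0.002292 7.6406e-04
  E            5.971   0.006457
  solve Keq expr → x = 7.6406e-04; check Q = 3.0330e-05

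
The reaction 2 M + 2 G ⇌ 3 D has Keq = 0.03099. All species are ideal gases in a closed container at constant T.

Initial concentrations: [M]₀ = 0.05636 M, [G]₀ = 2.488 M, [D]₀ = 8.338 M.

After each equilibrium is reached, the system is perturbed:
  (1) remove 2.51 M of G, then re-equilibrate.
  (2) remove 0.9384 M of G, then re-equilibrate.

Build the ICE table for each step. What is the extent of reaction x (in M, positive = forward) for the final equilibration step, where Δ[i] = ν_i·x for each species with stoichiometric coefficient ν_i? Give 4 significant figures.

x = -0.07716 M

Q₀ = 2.9481e+04 vs Keq = 0.03099 ⇒ Q>K, reverse
Step 1:
                    M           G           D
  I           0.05636       2.488       8.338
  C             3.803       3.803      -5.704
  E             3.859       6.291       2.634
  solve Keq expr → x = -1.901; check Q = 0.03099
Then remove 2.51 M of G.
Step 2:
                    M           G           D
  I             3.859       3.781       2.634
  C            0.3502      0.3502     -0.5253
  E             4.209       4.131       2.108
  solve Keq expr → x = -0.1751; check Q = 0.03099
Then remove 0.9384 M of G.
Step 3:
                    M           G           D
  I             4.209       3.193       2.108
  C            0.1543      0.1543     -0.2315
  E             4.364       3.347       1.877
  solve Keq expr → x = -0.07716; check Q = 0.03099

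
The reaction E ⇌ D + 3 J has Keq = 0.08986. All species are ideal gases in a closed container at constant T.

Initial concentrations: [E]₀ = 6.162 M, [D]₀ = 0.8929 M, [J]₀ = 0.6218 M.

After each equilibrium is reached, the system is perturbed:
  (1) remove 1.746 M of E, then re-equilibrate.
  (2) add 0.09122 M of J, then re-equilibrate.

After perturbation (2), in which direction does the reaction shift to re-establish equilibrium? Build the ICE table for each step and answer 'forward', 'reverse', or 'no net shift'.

Direction: reverse

Q₀ = 0.03484 vs Keq = 0.08986 ⇒ Q<K, forward
Step 1:
                  E         D         J
  Initial     6.162    0.8929    0.6218
  Change   -0.06898   0.06898     0.207
  Equil       6.093    0.9619    0.8288
  solve Keq expr → x = 0.06898; check Q = 0.08986
Then remove 1.746 M of E.
Step 2:
                  E         D         J
  Initial     4.347    0.9619    0.8288
  Change    0.02658  -0.02658  -0.07975
  Equil       4.374    0.9353     0.749
  solve Keq expr → x = -0.02658; check Q = 0.08986
Then add 0.09122 M of J.
Step 3:
                  E         D         J
  Initial     4.374    0.9353    0.8402
  Change    0.02739  -0.02739  -0.08218
  Equil       4.401    0.9079     0.758
  solve Keq expr → x = -0.02739; check Q = 0.08986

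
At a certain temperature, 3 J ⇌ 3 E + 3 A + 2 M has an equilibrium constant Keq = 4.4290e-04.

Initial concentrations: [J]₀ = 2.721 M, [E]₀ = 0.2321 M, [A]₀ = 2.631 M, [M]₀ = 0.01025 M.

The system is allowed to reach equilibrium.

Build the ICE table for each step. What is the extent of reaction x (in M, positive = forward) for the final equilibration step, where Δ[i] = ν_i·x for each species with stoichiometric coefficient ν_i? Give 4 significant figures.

x = 0.04068 M

Q₀ = 1.1875e-06 vs Keq = 4.4290e-04 ⇒ Q<K, forward
Step 1:
                   J          E          A          M
  Initial      2.721     0.2321      2.631    0.01025
  Change      -0.122      0.122      0.122    0.08135
  Equil        2.599     0.3541      2.753     0.0916
  solve Keq expr → x = 0.04068; check Q = 4.4290e-04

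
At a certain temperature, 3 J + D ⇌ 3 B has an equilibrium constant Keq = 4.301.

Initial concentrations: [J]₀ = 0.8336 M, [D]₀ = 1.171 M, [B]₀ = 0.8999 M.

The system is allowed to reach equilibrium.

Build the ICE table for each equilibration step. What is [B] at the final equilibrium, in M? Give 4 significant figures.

[B]_eq = 1.087 M

Q₀ = 1.074 vs Keq = 4.301 ⇒ Q<K, forward
Step 1:
                   J          D          B
  Initial     0.8336      1.171     0.8999
  Change     -0.1875    -0.0625     0.1875
  Equil       0.6461      1.108      1.087
  solve Keq expr → x = 0.0625; check Q = 4.301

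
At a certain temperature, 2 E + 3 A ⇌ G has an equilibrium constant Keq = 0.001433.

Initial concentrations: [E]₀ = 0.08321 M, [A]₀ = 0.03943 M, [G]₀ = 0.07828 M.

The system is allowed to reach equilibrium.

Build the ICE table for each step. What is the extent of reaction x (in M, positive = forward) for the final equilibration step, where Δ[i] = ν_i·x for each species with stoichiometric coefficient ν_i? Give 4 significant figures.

x = -0.07828 M

Q₀ = 1.8442e+05 vs Keq = 0.001433 ⇒ Q>K, reverse
Step 1:
                  E         A         G
  I         0.08321   0.03943   0.07828
  C          0.1566    0.2348  -0.07828
  E          0.2398    0.2743 1.6996e-06
  solve Keq expr → x = -0.07828; check Q = 0.001433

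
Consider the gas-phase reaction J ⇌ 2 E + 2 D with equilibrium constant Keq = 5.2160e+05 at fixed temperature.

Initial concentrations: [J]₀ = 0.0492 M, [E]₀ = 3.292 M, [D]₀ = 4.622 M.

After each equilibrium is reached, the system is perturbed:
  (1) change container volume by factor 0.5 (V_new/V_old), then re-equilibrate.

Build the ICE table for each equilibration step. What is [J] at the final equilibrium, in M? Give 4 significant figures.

Q₀ = 4706 vs Keq = 5.2160e+05 ⇒ Q<K, forward
Step 1:
                    J           E           D
  I            0.0492       3.292       4.622
  C          -0.04871     0.09742     0.09742
  E        4.9056e-04       3.389       4.719
  solve Keq expr → x = 0.04871; check Q = 5.2160e+05
Then change container volume by factor 0.5 (V_new/V_old).
Step 2:
                    J           E           D
  I        9.8112e-04       6.779       9.439
  C          0.006814    -0.01363    -0.01363
  E          0.007795       6.765       9.425
  solve Keq expr → x = -0.006814; check Q = 5.2160e+05

[J]_eq = 0.007795 M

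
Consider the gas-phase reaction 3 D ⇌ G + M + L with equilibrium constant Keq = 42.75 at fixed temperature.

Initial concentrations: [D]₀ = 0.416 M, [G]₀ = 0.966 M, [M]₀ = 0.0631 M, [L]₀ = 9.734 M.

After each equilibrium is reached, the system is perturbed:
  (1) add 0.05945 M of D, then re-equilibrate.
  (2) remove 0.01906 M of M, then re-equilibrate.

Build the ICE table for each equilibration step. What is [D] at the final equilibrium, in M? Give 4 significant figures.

Q₀ = 8.242 vs Keq = 42.75 ⇒ Q<K, forward
Step 1:
                    D           G           M           L
  Initial       0.416       0.966      0.0631       9.734
  Change      -0.1265     0.04216     0.04216     0.04216
  Equil        0.2895       1.008      0.1053       9.776
  solve Keq expr → x = 0.04216; check Q = 42.75
Then add 0.05945 M of D.
Step 2:
                    D           G           M           L
  Initial       0.349       1.008      0.1053       9.776
  Change     -0.04474     0.01491     0.01491     0.01491
  Equil        0.3042       1.023      0.1202       9.791
  solve Keq expr → x = 0.01491; check Q = 42.75
Then remove 0.01906 M of M.
Step 3:
                    D           G           M           L
  Initial      0.3042       1.023      0.1011       9.791
  Change     -0.01264    0.004214    0.004214    0.004214
  Equil        0.2916       1.027      0.1053       9.795
  solve Keq expr → x = 0.004214; check Q = 42.75

[D]_eq = 0.2916 M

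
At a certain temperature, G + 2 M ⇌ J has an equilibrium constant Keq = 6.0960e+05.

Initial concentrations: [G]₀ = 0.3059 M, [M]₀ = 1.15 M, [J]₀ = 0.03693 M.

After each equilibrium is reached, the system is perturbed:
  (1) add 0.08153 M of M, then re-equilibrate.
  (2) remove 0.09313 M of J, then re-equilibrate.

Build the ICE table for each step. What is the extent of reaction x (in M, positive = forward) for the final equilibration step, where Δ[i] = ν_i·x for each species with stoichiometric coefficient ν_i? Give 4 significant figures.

Q₀ = 0.09129 vs Keq = 6.0960e+05 ⇒ Q<K, forward
Step 1:
                    G           M           J
  Initial      0.3059        1.15     0.03693
  Change      -0.3059     -0.6118      0.3059
  Equil    1.9415e-06      0.5382      0.3428
  solve Keq expr → x = 0.3059; check Q = 6.0960e+05
Then add 0.08153 M of M.
Step 2:
                    G           M           J
  Initial  1.9415e-06      0.6197      0.3428
  Change  -4.7723e-07 -9.5445e-07  4.7723e-07
  Equil    1.4643e-06      0.6197      0.3428
  solve Keq expr → x = 4.7723e-07; check Q = 6.0960e+05
Then remove 0.09313 M of J.
Step 3:
                    G           M           J
  Initial  1.4643e-06      0.6197      0.2497
  Change  -3.9777e-07 -7.9554e-07  3.9777e-07
  Equil    1.0665e-06      0.6197      0.2497
  solve Keq expr → x = 3.9777e-07; check Q = 6.0960e+05

x = 3.9777e-07 M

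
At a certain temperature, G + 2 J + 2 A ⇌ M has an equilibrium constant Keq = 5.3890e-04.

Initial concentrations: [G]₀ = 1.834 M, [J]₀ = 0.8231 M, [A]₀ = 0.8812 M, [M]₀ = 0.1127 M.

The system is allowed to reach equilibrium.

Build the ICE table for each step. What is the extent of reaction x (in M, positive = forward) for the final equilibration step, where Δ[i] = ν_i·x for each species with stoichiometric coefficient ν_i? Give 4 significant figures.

Q₀ = 0.1168 vs Keq = 5.3890e-04 ⇒ Q>K, reverse
Step 1:
                    G           J           A           M
  init          1.834      0.8231      0.8812      0.1127
  Δ            0.1113      0.2226      0.2226     -0.1113
  eq            1.945       1.046       1.104    0.001397
  solve Keq expr → x = -0.1113; check Q = 5.3890e-04

x = -0.1113 M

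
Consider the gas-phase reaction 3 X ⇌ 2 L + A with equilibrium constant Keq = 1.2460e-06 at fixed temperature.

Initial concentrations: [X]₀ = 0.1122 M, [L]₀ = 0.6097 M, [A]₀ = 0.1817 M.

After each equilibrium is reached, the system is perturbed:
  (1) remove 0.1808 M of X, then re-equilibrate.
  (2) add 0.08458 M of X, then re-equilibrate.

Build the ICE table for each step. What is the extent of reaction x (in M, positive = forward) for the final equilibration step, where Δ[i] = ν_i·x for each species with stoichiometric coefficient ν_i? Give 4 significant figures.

x = 1.4055e-06 M

Q₀ = 47.82 vs Keq = 1.2460e-06 ⇒ Q>K, reverse
Step 1:
                   X          L          A
  init        0.1122     0.6097     0.1817
  Δ           0.5451    -0.3634    -0.1817
  eq          0.6573     0.2463 5.8318e-06
  solve Keq expr → x = -0.1817; check Q = 1.2460e-06
Then remove 0.1808 M of X.
Step 2:
                   X          L          A
  init        0.4765     0.2463 5.8318e-06
  Δ       1.0829e-05 -7.2196e-06 -3.6098e-06
  eq          0.4765     0.2463 2.2220e-06
  solve Keq expr → x = -3.6098e-06; check Q = 1.2460e-06
Then add 0.08458 M of X.
Step 3:
                   X          L          A
  init        0.5611     0.2463 2.2220e-06
  Δ       -4.2166e-06 2.8111e-06 1.4055e-06
  eq          0.5611     0.2463 3.6275e-06
  solve Keq expr → x = 1.4055e-06; check Q = 1.2460e-06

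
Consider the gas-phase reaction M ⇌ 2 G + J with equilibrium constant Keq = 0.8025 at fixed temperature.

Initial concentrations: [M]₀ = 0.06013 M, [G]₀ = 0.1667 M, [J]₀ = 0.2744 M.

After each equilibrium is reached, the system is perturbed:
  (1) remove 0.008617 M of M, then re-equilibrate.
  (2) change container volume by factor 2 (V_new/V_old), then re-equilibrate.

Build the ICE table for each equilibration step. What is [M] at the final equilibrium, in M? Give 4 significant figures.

Q₀ = 0.1268 vs Keq = 0.8025 ⇒ Q<K, forward
Step 1:
                   M          G          J
  Initial    0.06013     0.1667     0.2744
  Change    -0.03745     0.0749    0.03745
  Equil      0.02268     0.2416     0.3118
  solve Keq expr → x = 0.03745; check Q = 0.8025
Then remove 0.008617 M of M.
Step 2:
                   M          G          J
  Initial    0.01406     0.2416     0.3118
  Change    0.006018   -0.01204  -0.006018
  Equil      0.02008     0.2296     0.3058
  solve Keq expr → x = -0.006018; check Q = 0.8025
Then change container volume by factor 2 (V_new/V_old).
Step 3:
                   M          G          J
  Initial    0.01004     0.1148     0.1529
  Change   -0.006766    0.01353   0.006766
  Equil     0.003276     0.1283     0.1597
  solve Keq expr → x = 0.006766; check Q = 0.8025

[M]_eq = 0.003276 M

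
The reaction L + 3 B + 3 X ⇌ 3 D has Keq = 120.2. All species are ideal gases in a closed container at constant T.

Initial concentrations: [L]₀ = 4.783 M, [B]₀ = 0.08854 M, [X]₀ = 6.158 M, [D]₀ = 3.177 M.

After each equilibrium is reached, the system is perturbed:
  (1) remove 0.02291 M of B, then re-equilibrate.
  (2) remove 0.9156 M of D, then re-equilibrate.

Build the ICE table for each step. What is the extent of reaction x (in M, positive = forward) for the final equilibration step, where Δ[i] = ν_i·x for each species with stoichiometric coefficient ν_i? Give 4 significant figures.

x = 0.005803 M

Q₀ = 41.36 vs Keq = 120.2 ⇒ Q<K, forward
Step 1:
                   L          B          X          D
  I            4.783    0.08854      6.158      3.177
  C        -0.008564   -0.02569   -0.02569    0.02569
  E            4.774    0.06285      6.132      3.203
  solve Keq expr → x = 0.008564; check Q = 120.2
Then remove 0.02291 M of B.
Step 2:
                   L          B          X          D
  I            4.774    0.03994      6.132      3.203
  C         0.007406    0.02222    0.02222   -0.02222
  E            4.782    0.06215      6.155       3.18
  solve Keq expr → x = -0.007406; check Q = 120.2
Then remove 0.9156 M of D.
Step 3:
                   L          B          X          D
  I            4.782    0.06215      6.155      2.265
  C        -0.005803   -0.01741   -0.01741    0.01741
  E            4.776    0.04475      6.137      2.282
  solve Keq expr → x = 0.005803; check Q = 120.2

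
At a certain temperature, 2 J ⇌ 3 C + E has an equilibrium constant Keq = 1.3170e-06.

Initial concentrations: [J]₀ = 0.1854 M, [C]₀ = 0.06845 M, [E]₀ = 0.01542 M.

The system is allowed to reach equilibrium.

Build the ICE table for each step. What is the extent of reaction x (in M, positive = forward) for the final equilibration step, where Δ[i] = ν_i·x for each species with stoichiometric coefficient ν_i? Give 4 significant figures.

Q₀ = 1.4387e-04 vs Keq = 1.3170e-06 ⇒ Q>K, reverse
Step 1:
                   J          C          E
  Initial     0.1854    0.06845    0.01542
  Change     0.02613    -0.0392   -0.01307
  Equil       0.2115    0.02925   0.002354
  solve Keq expr → x = -0.01307; check Q = 1.3170e-06

x = -0.01307 M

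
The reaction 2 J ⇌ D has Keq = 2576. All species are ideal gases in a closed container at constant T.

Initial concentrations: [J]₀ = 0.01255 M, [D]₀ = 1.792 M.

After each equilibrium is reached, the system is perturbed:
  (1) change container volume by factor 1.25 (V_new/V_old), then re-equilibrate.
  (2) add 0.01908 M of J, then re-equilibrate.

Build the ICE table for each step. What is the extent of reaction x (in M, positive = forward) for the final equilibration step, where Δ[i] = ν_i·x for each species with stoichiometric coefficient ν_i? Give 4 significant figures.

Q₀ = 1.1378e+04 vs Keq = 2576 ⇒ Q>K, reverse
Step 1:
                   J          D
  I          0.01255      1.792
  C          0.01377  -0.006887
  E          0.02632      1.785
  solve Keq expr → x = -0.006887; check Q = 2576
Then change container volume by factor 1.25 (V_new/V_old).
Step 2:
                   J          D
  I          0.02106      1.428
  C         0.002476  -0.001238
  E          0.02354      1.427
  solve Keq expr → x = -0.001238; check Q = 2576
Then add 0.01908 M of J.
Step 3:
                   J          D
  I          0.04262      1.427
  C           -0.019   0.009501
  E          0.02361      1.436
  solve Keq expr → x = 0.009501; check Q = 2576

x = 0.009501 M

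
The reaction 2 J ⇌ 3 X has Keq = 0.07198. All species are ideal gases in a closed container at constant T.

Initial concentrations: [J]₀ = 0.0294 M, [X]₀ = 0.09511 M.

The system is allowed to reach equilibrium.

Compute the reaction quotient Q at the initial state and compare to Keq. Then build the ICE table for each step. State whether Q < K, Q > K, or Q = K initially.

Q₀ = 0.9954 vs Keq = 0.07198 ⇒ Q>K, reverse
Step 1:
                    J           X
  I            0.0294     0.09511
  C           0.02405    -0.03608
  E           0.05345     0.05903
  solve Keq expr → x = -0.01203; check Q = 0.07198

Q₀ = 0.9954; Q > K (proceeds reverse)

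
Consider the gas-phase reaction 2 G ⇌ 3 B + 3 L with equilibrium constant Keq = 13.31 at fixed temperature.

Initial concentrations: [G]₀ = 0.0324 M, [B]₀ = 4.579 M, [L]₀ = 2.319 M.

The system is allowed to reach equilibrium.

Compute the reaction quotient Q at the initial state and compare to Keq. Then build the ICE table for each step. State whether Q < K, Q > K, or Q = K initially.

Q₀ = 1.1406e+06 vs Keq = 13.31 ⇒ Q>K, reverse
Step 1:
                    G           B           L
  I            0.0324       4.579       2.319
  C             1.014      -1.521      -1.521
  E             1.046       3.058      0.7985
  solve Keq expr → x = -0.5068; check Q = 13.31

Q₀ = 1.1406e+06; Q > K (proceeds reverse)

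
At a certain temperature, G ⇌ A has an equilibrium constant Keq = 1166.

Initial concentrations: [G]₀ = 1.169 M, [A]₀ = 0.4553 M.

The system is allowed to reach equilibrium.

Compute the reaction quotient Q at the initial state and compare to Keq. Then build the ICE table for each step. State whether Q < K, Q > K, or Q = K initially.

Q₀ = 0.3895 vs Keq = 1166 ⇒ Q<K, forward
Step 1:
                   G          A
  I            1.169     0.4553
  C           -1.168      1.168
  E         0.001392      1.623
  solve Keq expr → x = 1.168; check Q = 1166

Q₀ = 0.3895; Q < K (proceeds forward)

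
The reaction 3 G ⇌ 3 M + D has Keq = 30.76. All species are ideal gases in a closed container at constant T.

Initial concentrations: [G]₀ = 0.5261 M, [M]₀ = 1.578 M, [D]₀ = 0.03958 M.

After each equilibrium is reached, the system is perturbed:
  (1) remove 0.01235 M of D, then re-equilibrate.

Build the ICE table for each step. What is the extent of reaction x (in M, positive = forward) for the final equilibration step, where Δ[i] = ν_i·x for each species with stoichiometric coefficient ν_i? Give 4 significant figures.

Q₀ = 1.068 vs Keq = 30.76 ⇒ Q<K, forward
Step 1:
                    G           M           D
  I            0.5261       1.578     0.03958
  C           -0.2402      0.2402     0.08006
  E            0.2859       1.818      0.1196
  solve Keq expr → x = 0.08006; check Q = 30.76
Then remove 0.01235 M of D.
Step 2:
                    G           M           D
  I            0.2859       1.818      0.1073
  C         -0.007101    0.007101    0.002367
  E            0.2788       1.825      0.1097
  solve Keq expr → x = 0.002367; check Q = 30.76

x = 0.002367 M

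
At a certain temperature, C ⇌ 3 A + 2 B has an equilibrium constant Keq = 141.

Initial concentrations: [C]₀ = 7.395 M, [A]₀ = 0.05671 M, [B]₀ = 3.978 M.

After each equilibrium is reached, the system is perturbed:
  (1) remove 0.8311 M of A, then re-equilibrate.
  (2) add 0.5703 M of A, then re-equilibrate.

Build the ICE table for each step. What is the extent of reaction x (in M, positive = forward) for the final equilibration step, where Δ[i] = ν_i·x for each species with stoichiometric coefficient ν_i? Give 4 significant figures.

Q₀ = 3.9027e-04 vs Keq = 141 ⇒ Q<K, forward
Step 1:
                    C           A           B
  init          7.395     0.05671       3.978
  Δ           -0.9676       2.903       1.935
  eq            6.427       2.959       5.913
  solve Keq expr → x = 0.9676; check Q = 141
Then remove 0.8311 M of A.
Step 2:
                    C           A           B
  init          6.427       2.128       5.913
  Δ           -0.2201      0.6602      0.4401
  eq            6.207       2.789       6.353
  solve Keq expr → x = 0.2201; check Q = 141
Then add 0.5703 M of A.
Step 3:
                    C           A           B
  init          6.207       3.359       6.353
  Δ            0.1516     -0.4547     -0.3031
  eq            6.359       2.904        6.05
  solve Keq expr → x = -0.1516; check Q = 141

x = -0.1516 M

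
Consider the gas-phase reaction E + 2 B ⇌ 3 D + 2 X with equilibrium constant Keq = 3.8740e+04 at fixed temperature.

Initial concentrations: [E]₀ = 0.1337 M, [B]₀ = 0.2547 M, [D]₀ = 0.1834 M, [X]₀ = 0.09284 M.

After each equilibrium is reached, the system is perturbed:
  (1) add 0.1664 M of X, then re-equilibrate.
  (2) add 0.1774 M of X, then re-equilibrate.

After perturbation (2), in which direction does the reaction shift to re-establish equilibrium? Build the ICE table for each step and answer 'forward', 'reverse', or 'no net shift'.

Q₀ = 0.00613 vs Keq = 3.8740e+04 ⇒ Q<K, forward
Step 1:
                   E          B          D          X
  I           0.1337     0.2547     0.1834    0.09284
  C          -0.1238    -0.2475     0.3713     0.2475
  E         0.009934   0.007168     0.5547     0.3404
  solve Keq expr → x = 0.1238; check Q = 3.8740e+04
Then add 0.1664 M of X.
Step 2:
                   E          B          D          X
  I         0.009934   0.007168     0.5547     0.5068
  C         0.001343   0.002687   -0.00403  -0.002687
  E          0.01128   0.009855     0.5507     0.5041
  solve Keq expr → x = -0.001343; check Q = 3.8740e+04
Then add 0.1774 M of X.
Step 3:
                   E          B          D          X
  I          0.01128   0.009855     0.5507     0.6815
  C         0.001292   0.002584  -0.003877  -0.002584
  E          0.01257    0.01244     0.5468     0.6789
  solve Keq expr → x = -0.001292; check Q = 3.8740e+04

Direction: reverse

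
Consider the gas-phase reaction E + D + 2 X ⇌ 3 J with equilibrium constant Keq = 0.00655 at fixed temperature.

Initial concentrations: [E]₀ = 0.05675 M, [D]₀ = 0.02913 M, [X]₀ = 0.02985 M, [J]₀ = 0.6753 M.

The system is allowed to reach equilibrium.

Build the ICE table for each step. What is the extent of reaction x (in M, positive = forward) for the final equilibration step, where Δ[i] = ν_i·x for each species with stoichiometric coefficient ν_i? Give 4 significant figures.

x = -0.2104 M

Q₀ = 2.0907e+05 vs Keq = 0.00655 ⇒ Q>K, reverse
Step 1:
                   E          D          X          J
  init       0.05675    0.02913    0.02985     0.6753
  Δ           0.2104     0.2104     0.4209    -0.6313
  eq          0.2672     0.2396     0.4507      0.044
  solve Keq expr → x = -0.2104; check Q = 0.00655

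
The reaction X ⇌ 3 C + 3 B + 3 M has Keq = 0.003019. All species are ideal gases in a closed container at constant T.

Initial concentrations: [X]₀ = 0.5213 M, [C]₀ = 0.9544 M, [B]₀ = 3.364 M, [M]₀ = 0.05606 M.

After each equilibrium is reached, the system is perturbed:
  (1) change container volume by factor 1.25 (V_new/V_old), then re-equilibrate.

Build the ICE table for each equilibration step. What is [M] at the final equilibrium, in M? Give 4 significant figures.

Q₀ = 0.01118 vs Keq = 0.003019 ⇒ Q>K, reverse
Step 1:
                    X           C           B           M
  Initial      0.5213      0.9544       3.364     0.05606
  Change      0.00625    -0.01875    -0.01875    -0.01875
  Equil        0.5275      0.9357       3.345     0.03731
  solve Keq expr → x = -0.00625; check Q = 0.003019
Then change container volume by factor 1.25 (V_new/V_old).
Step 2:
                    X           C           B           M
  Initial       0.422      0.7485       2.676     0.02985
  Change    -0.007331     0.02199     0.02199     0.02199
  Equil        0.4147      0.7705       2.698     0.05184
  solve Keq expr → x = 0.007331; check Q = 0.003019

[M]_eq = 0.05184 M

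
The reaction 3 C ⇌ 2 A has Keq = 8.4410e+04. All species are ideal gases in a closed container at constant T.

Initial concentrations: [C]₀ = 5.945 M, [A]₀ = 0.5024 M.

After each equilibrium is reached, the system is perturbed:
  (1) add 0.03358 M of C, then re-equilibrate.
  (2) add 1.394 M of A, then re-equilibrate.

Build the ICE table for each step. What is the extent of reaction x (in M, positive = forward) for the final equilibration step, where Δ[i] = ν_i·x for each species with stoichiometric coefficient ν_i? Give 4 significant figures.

x = -0.004074 M

Q₀ = 0.001201 vs Keq = 8.4410e+04 ⇒ Q<K, forward
Step 1:
                    C           A
  init          5.945      0.5024
  Δ            -5.884       3.922
  eq          0.06144       4.425
  solve Keq expr → x = 1.961; check Q = 8.4410e+04
Then add 0.03358 M of C.
Step 2:
                    C           A
  init        0.09502       4.425
  Δ          -0.03337     0.02225
  eq          0.06165       4.447
  solve Keq expr → x = 0.01112; check Q = 8.4410e+04
Then add 1.394 M of A.
Step 3:
                    C           A
  init        0.06165       5.841
  Δ           0.01222   -0.008147
  eq          0.07387       5.833
  solve Keq expr → x = -0.004074; check Q = 8.4410e+04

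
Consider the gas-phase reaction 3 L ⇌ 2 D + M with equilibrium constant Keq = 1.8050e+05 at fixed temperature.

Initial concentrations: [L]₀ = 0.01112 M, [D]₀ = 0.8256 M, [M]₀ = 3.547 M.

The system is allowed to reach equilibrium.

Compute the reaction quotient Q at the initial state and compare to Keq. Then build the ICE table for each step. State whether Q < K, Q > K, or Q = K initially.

Q₀ = 1.7583e+06; Q > K (proceeds reverse)

Q₀ = 1.7583e+06 vs Keq = 1.8050e+05 ⇒ Q>K, reverse
Step 1:
                   L          D          M
  I          0.01112     0.8256      3.547
  C          0.01246  -0.008307  -0.004153
  E          0.02358     0.8173      3.543
  solve Keq expr → x = -0.004153; check Q = 1.8050e+05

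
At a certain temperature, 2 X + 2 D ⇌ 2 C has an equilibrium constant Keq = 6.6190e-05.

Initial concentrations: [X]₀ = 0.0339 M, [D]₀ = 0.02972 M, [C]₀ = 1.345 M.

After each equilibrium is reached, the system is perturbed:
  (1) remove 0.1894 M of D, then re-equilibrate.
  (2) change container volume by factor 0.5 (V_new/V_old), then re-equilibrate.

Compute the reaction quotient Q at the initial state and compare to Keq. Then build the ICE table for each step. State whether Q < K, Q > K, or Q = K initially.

Q₀ = 1.7822e+06; Q > K (proceeds reverse)

Q₀ = 1.7822e+06 vs Keq = 6.6190e-05 ⇒ Q>K, reverse
Step 1:
                  X         D         C
  Initial    0.0339   0.02972     1.345
  Change       1.33      1.33     -1.33
  Equil       1.364      1.36   0.01509
  solve Keq expr → x = -0.665; check Q = 6.6190e-05
Then remove 0.1894 M of D.
Step 2:
                  X         D         C
  Initial     1.364      1.17   0.01509
  Change   0.002059  0.002059 -0.002059
  Equil       1.366     1.172   0.01303
  solve Keq expr → x = -0.00103; check Q = 6.6190e-05
Then change container volume by factor 0.5 (V_new/V_old).
Step 3:
                  X         D         C
  Initial     2.732     2.345   0.02605
  Change   -0.02503  -0.02503   0.02503
  Equil       2.707      2.32   0.05108
  solve Keq expr → x = 0.01251; check Q = 6.6190e-05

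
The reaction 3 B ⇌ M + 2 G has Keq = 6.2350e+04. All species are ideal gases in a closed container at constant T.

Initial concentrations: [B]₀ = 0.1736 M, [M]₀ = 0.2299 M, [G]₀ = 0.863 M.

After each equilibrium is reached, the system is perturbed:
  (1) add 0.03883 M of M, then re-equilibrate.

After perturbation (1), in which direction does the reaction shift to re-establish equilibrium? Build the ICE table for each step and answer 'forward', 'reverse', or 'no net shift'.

Direction: reverse

Q₀ = 32.73 vs Keq = 6.2350e+04 ⇒ Q<K, forward
Step 1:
                    B           M           G
  I            0.1736      0.2299       0.863
  C           -0.1574     0.05247      0.1049
  E           0.01619      0.2824      0.9679
  solve Keq expr → x = 0.05247; check Q = 6.2350e+04
Then add 0.03883 M of M.
Step 2:
                    B           M           G
  I           0.01619      0.3212      0.9679
  C        7.0091e-04 -2.3364e-04 -4.6728e-04
  E           0.01689       0.321      0.9675
  solve Keq expr → x = -2.3364e-04; check Q = 6.2350e+04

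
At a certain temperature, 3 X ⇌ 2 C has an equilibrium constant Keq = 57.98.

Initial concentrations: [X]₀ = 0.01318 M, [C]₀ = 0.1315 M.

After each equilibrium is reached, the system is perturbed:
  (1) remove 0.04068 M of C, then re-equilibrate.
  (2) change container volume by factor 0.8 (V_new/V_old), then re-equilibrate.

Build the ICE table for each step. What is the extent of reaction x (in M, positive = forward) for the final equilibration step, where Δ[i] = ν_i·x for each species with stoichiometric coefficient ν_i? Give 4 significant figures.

x = 0.001045 M

Q₀ = 7553 vs Keq = 57.98 ⇒ Q>K, reverse
Step 1:
                    X           C
  init        0.01318      0.1315
  Δ           0.04343    -0.02895
  eq          0.05661      0.1025
  solve Keq expr → x = -0.01448; check Q = 57.98
Then remove 0.04068 M of C.
Step 2:
                    X           C
  init        0.05661     0.06187
  Δ          -0.01261    0.008405
  eq            0.044     0.07027
  solve Keq expr → x = 0.004202; check Q = 57.98
Then change container volume by factor 0.8 (V_new/V_old).
Step 3:
                    X           C
  init          0.055     0.08784
  Δ         -0.003136     0.00209
  eq          0.05186     0.08993
  solve Keq expr → x = 0.001045; check Q = 57.98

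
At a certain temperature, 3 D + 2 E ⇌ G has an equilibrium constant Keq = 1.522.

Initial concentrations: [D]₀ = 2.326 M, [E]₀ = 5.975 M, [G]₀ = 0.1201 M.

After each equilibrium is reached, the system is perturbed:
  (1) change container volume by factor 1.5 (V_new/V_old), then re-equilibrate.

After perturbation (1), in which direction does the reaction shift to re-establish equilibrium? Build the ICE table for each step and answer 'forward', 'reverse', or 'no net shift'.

Direction: reverse

Q₀ = 2.6732e-04 vs Keq = 1.522 ⇒ Q<K, forward
Step 1:
                    D           E           G
  I             2.326       5.975      0.1201
  C            -2.035      -1.357      0.6784
  E            0.2908       4.618      0.7985
  solve Keq expr → x = 0.6784; check Q = 1.522
Then change container volume by factor 1.5 (V_new/V_old).
Step 2:
                    D           E           G
  I            0.1939       3.079      0.5323
  C            0.1245     0.08297    -0.04148
  E            0.3183       3.162      0.4908
  solve Keq expr → x = -0.04148; check Q = 1.522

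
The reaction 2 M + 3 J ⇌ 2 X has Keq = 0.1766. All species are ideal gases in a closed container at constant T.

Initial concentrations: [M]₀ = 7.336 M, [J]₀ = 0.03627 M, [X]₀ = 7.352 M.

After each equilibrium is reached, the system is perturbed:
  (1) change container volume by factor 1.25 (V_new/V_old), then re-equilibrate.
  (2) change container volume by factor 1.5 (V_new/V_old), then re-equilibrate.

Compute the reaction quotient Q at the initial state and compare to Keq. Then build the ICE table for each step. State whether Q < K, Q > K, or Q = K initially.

Q₀ = 2.1050e+04; Q > K (proceeds reverse)

Q₀ = 2.1050e+04 vs Keq = 0.1766 ⇒ Q>K, reverse
Step 1:
                  M         J         X
  Initial     7.336   0.03627     7.352
  Change     0.9722     1.458   -0.9722
  Equil       8.308     1.495      6.38
  solve Keq expr → x = -0.4861; check Q = 0.1766
Then change container volume by factor 1.25 (V_new/V_old).
Step 2:
                  M         J         X
  Initial     6.647     1.196     5.104
  Change     0.1625    0.2437   -0.1625
  Equil       6.809     1.439     4.941
  solve Keq expr → x = -0.08123; check Q = 0.1766
Then change container volume by factor 1.5 (V_new/V_old).
Step 3:
                  M         J         X
  Initial     4.539    0.9596     3.294
  Change     0.2414    0.3621   -0.2414
  Equil       4.781     1.322     3.053
  solve Keq expr → x = -0.1207; check Q = 0.1766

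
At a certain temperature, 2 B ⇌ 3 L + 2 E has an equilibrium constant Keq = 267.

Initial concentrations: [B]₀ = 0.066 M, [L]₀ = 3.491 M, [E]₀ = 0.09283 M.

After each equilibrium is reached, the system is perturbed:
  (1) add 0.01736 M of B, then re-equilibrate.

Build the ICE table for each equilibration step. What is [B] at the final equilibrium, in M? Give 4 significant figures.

[B]_eq = 0.05101 M

Q₀ = 84.17 vs Keq = 267 ⇒ Q<K, forward
Step 1:
                  B         L         E
  Initial     0.066     3.491   0.09283
  Change   -0.02026    0.0304   0.02026
  Equil     0.04574     3.521    0.1131
  solve Keq expr → x = 0.01013; check Q = 267
Then add 0.01736 M of B.
Step 2:
                  B         L         E
  Initial    0.0631     3.521    0.1131
  Change   -0.01208   0.01812   0.01208
  Equil     0.05101      3.54    0.1252
  solve Keq expr → x = 0.006041; check Q = 267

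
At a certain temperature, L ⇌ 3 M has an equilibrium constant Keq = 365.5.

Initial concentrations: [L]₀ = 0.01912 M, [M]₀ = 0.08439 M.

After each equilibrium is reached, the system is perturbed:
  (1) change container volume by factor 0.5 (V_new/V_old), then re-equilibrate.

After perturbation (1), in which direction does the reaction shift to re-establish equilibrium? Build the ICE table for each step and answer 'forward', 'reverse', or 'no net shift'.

Q₀ = 0.03143 vs Keq = 365.5 ⇒ Q<K, forward
Step 1:
                   L          M
  I          0.01912    0.08439
  C         -0.01911    0.05734
  E       7.7887e-06     0.1417
  solve Keq expr → x = 0.01911; check Q = 365.5
Then change container volume by factor 0.5 (V_new/V_old).
Step 2:
                   L          M
  I       1.5577e-05     0.2835
  C       4.6640e-05 -1.3992e-04
  E       6.2218e-05     0.2833
  solve Keq expr → x = -4.6640e-05; check Q = 365.5

Direction: reverse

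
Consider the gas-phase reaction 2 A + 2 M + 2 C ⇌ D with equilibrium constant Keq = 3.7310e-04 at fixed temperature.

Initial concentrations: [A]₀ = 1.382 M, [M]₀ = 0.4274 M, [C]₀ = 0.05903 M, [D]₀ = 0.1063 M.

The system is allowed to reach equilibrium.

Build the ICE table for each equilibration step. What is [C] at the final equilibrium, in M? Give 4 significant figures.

Q₀ = 87.44 vs Keq = 3.7310e-04 ⇒ Q>K, reverse
Step 1:
                   A          M          C          D
  Initial      1.382     0.4274    0.05903     0.1063
  Change      0.2125     0.2125     0.2125    -0.1063
  Equil        1.595     0.6399     0.2716 2.8652e-05
  solve Keq expr → x = -0.1063; check Q = 3.7310e-04

[C]_eq = 0.2716 M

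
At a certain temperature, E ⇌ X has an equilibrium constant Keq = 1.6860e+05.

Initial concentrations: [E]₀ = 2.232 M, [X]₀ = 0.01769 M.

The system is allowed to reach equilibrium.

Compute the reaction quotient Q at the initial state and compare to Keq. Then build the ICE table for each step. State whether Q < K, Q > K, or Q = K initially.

Q₀ = 0.007926; Q < K (proceeds forward)

Q₀ = 0.007926 vs Keq = 1.6860e+05 ⇒ Q<K, forward
Step 1:
                  E         X
  init        2.232   0.01769
  Δ          -2.232     2.232
  eq      1.3343e-05      2.25
  solve Keq expr → x = 2.232; check Q = 1.6860e+05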